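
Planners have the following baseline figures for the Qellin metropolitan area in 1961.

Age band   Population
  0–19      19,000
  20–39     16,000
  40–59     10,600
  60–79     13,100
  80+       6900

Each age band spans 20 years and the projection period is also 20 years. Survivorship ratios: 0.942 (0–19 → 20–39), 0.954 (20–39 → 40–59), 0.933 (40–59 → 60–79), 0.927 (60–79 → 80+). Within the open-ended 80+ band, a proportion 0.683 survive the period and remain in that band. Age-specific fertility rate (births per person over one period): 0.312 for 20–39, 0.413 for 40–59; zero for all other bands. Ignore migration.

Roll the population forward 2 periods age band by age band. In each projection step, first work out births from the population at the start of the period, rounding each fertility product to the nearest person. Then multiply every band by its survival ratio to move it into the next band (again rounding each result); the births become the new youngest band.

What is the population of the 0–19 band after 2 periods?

11888

Period 1:
Births: 16000 × 0.312 = 4992  |  10600 × 0.413 = 4378 — total 9370
20–39: 19000 × 0.942 = 17898
40–59: 16000 × 0.954 = 15264
60–79: 10600 × 0.933 = 9890
80+: 13100 × 0.927 + 6900 × 0.683 = 12144 + 4713 = 16857
End of period: [9370, 17898, 15264, 9890, 16857]
Period 2:
Births: 17898 × 0.312 = 5584  |  15264 × 0.413 = 6304 — total 11888
20–39: 9370 × 0.942 = 8827
40–59: 17898 × 0.954 = 17075
60–79: 15264 × 0.933 = 14241
80+: 9890 × 0.927 + 16857 × 0.683 = 9168 + 11513 = 20681
End of period: [11888, 8827, 17075, 14241, 20681]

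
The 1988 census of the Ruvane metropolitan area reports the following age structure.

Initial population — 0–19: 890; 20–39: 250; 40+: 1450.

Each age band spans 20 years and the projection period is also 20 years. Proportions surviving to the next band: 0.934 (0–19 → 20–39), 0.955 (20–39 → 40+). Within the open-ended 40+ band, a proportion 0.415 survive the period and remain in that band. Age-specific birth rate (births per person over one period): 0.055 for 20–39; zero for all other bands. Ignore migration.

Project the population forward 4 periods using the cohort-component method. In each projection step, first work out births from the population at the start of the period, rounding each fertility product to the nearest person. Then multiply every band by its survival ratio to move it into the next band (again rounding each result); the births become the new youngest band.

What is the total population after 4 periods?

246

Period 1.
Births: 250 * 0.055 = 14
20–39: 890 * 0.934 = 831
40+: 250 * 0.955 + 1450 * 0.415 = 239 + 602 = 841
→ [14, 831, 841]
Period 2.
Births: 831 * 0.055 = 46
20–39: 14 * 0.934 = 13
40+: 831 * 0.955 + 841 * 0.415 = 794 + 349 = 1143
→ [46, 13, 1143]
Period 3.
Births: 13 * 0.055 = 1
20–39: 46 * 0.934 = 43
40+: 13 * 0.955 + 1143 * 0.415 = 12 + 474 = 486
→ [1, 43, 486]
Period 4.
Births: 43 * 0.055 = 2
20–39: 1 * 0.934 = 1
40+: 43 * 0.955 + 486 * 0.415 = 41 + 202 = 243
→ [2, 1, 243]
Total after period 4: 2 + 1 + 243 = 246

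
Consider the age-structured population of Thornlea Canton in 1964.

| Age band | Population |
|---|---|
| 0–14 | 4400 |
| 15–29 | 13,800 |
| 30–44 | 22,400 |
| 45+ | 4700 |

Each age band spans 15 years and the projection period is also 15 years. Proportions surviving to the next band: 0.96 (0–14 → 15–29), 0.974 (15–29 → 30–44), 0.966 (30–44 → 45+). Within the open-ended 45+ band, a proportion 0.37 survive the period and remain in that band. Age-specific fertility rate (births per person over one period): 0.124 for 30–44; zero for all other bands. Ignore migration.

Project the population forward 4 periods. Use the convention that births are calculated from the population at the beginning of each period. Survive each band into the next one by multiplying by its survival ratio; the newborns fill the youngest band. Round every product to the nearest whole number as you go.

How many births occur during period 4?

Numbering the bands 1..4 from youngest to oldest:
Period 1:
Births: 22400 × 0.124 = 2778
Band 2: 4400 × 0.96 = 4224
Band 3: 13800 × 0.974 = 13441
Band 4: 22400 × 0.966 + 4700 × 0.37 = 21638 + 1739 = 23377
→ [2778, 4224, 13441, 23377]
Period 2:
Births: 13441 × 0.124 = 1667
Band 2: 2778 × 0.96 = 2667
Band 3: 4224 × 0.974 = 4114
Band 4: 13441 × 0.966 + 23377 × 0.37 = 12984 + 8649 = 21633
→ [1667, 2667, 4114, 21633]
Period 3:
Births: 4114 × 0.124 = 510
Band 2: 1667 × 0.96 = 1600
Band 3: 2667 × 0.974 = 2598
Band 4: 4114 × 0.966 + 21633 × 0.37 = 3974 + 8004 = 11978
→ [510, 1600, 2598, 11978]
Period 4:
Births: 2598 × 0.124 = 322
Band 2: 510 × 0.96 = 490
Band 3: 1600 × 0.974 = 1558
Band 4: 2598 × 0.966 + 11978 × 0.37 = 2510 + 4432 = 6942
→ [322, 490, 1558, 6942]

322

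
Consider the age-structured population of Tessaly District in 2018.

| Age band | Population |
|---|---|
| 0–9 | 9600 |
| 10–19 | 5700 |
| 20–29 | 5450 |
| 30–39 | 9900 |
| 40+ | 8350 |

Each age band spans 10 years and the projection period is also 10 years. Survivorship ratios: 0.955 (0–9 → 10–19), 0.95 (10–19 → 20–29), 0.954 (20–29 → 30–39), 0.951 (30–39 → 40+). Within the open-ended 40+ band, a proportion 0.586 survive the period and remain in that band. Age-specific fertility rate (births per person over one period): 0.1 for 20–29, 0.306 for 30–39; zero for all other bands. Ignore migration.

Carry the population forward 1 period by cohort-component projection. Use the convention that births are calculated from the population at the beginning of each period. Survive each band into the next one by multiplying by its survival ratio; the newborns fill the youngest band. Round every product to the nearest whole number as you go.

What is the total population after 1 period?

37664

(Bands numbered youngest = 1 to oldest = 5.)
Period 1:
Births: 5450 * 0.1 = 545, 9900 * 0.306 = 3029 — total 3574
Band 2: 9600 * 0.955 = 9168
Band 3: 5700 * 0.95 = 5415
Band 4: 5450 * 0.954 = 5199
Band 5: 9900 * 0.951 + 8350 * 0.586 = 9415 + 4893 = 14308
End of period: [3574, 9168, 5415, 5199, 14308]
Total after period 1: 3574 + 9168 + 5415 + 5199 + 14308 = 37664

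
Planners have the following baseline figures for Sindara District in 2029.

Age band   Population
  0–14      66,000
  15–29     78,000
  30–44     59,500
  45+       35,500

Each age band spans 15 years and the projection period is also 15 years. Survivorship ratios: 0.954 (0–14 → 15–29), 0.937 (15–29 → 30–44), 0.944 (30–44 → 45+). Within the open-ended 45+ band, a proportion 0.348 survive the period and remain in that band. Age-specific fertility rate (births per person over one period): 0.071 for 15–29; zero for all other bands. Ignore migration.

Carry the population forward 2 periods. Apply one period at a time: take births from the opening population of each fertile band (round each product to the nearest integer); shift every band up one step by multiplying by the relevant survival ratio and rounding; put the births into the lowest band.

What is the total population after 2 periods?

161589

(Groups numbered youngest = 1 to oldest = 4.)
After projecting period 1:
Births: 78000 * 0.071 = 5538
Group 2: 66000 * 0.954 = 62964
Group 3: 78000 * 0.937 = 73086
Group 4: 59500 * 0.944 + 35500 * 0.348 = 56168 + 12354 = 68522
Giving 5538 / 62964 / 73086 / 68522.
After projecting period 2:
Births: 62964 * 0.071 = 4470
Group 2: 5538 * 0.954 = 5283
Group 3: 62964 * 0.937 = 58997
Group 4: 73086 * 0.944 + 68522 * 0.348 = 68993 + 23846 = 92839
Giving 4470 / 5283 / 58997 / 92839.
Total after period 2: 4470 + 5283 + 58997 + 92839 = 161589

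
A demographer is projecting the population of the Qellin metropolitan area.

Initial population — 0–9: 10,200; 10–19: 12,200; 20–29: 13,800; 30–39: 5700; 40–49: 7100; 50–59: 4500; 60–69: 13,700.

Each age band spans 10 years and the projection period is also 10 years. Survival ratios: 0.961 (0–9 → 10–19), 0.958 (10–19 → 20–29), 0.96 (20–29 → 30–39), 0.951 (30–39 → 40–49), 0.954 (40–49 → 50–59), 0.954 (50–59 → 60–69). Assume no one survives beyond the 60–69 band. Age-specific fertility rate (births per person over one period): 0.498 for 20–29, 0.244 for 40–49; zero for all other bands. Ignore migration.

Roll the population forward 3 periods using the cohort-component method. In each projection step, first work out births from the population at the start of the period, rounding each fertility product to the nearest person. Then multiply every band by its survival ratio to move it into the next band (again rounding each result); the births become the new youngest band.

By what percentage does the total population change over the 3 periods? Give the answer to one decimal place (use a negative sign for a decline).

Let group 1 be 0–9 through group 7 = 60–69.
After projecting period 1:
Births: 13800 × 0.498 = 6872, 7100 × 0.244 = 1732 ⇒ total 8604
Group 2: 10200 × 0.961 = 9802
Group 3: 12200 × 0.958 = 11688
Group 4: 13800 × 0.96 = 13248
Group 5: 5700 × 0.951 = 5421
Group 6: 7100 × 0.954 = 6773
Group 7: 4500 × 0.954 = 4293
→ [8604, 9802, 11688, 13248, 5421, 6773, 4293]
After projecting period 2:
Births: 11688 × 0.498 = 5821, 5421 × 0.244 = 1323 ⇒ total 7144
Group 2: 8604 × 0.961 = 8268
Group 3: 9802 × 0.958 = 9390
Group 4: 11688 × 0.96 = 11220
Group 5: 13248 × 0.951 = 12599
Group 6: 5421 × 0.954 = 5172
Group 7: 6773 × 0.954 = 6461
→ [7144, 8268, 9390, 11220, 12599, 5172, 6461]
After projecting period 3:
Births: 9390 × 0.498 = 4676, 12599 × 0.244 = 3074 ⇒ total 7750
Group 2: 7144 × 0.961 = 6865
Group 3: 8268 × 0.958 = 7921
Group 4: 9390 × 0.96 = 9014
Group 5: 11220 × 0.951 = 10670
Group 6: 12599 × 0.954 = 12019
Group 7: 5172 × 0.954 = 4934
→ [7750, 6865, 7921, 9014, 10670, 12019, 4934]
Total: 67200 → 59173; change = -8027; percentage change = -11.9%

-11.9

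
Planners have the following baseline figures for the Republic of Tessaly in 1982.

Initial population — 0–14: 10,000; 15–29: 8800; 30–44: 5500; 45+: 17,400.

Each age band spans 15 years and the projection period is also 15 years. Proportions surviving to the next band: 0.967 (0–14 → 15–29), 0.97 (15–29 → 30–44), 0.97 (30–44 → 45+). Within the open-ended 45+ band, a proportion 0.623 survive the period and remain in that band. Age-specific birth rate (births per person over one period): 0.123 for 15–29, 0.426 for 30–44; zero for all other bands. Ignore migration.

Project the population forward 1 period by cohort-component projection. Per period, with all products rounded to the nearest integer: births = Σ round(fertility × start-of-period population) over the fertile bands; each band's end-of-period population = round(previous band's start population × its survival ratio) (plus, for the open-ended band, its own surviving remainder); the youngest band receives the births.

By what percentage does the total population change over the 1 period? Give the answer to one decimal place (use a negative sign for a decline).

-9.3

Period 1.
Births: 8800 * 0.123 = 1082  |  5500 * 0.426 = 2343 → total 3425
15–29: 10000 * 0.967 = 9670
30–44: 8800 * 0.97 = 8536
45+: 5500 * 0.97 + 17400 * 0.623 = 5335 + 10840 = 16175
→ [3425, 9670, 8536, 16175]
Total: 41700 → 37806; change = -3894; percentage change = -9.3%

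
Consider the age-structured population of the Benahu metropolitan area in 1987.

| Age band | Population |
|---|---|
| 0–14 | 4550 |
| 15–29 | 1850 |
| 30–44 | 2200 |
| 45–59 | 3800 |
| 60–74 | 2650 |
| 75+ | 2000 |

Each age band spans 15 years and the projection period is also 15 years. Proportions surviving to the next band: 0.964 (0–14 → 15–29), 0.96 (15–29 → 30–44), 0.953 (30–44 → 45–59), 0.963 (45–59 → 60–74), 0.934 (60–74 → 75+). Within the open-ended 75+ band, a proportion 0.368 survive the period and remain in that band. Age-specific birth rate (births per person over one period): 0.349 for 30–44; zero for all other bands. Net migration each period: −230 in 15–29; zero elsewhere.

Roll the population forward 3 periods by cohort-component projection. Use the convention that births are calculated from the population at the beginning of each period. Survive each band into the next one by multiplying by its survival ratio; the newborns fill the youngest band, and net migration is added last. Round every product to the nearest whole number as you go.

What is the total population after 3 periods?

11262

Numbering the bands 1..6 from youngest to oldest:
Period 1.
Births: 2200 × 0.349 = 768
Band 2: 4550 × 0.964 = 4386
Band 3: 1850 × 0.96 = 1776
Band 4: 2200 × 0.953 = 2097
Band 5: 3800 × 0.963 = 3659
Band 6: 2650 × 0.934 + 2000 × 0.368 = 2475 + 736 = 3211
Net migration: Band 2 − 230 → 4156
End of period: [768, 4156, 1776, 2097, 3659, 3211]
Period 2.
Births: 1776 × 0.349 = 620
Band 2: 768 × 0.964 = 740
Band 3: 4156 × 0.96 = 3990
Band 4: 1776 × 0.953 = 1693
Band 5: 2097 × 0.963 = 2019
Band 6: 3659 × 0.934 + 3211 × 0.368 = 3418 + 1182 = 4600
Net migration: Band 2 − 230 → 510
End of period: [620, 510, 3990, 1693, 2019, 4600]
Period 3.
Births: 3990 × 0.349 = 1393
Band 2: 620 × 0.964 = 598
Band 3: 510 × 0.96 = 490
Band 4: 3990 × 0.953 = 3802
Band 5: 1693 × 0.963 = 1630
Band 6: 2019 × 0.934 + 4600 × 0.368 = 1886 + 1693 = 3579
Net migration: Band 2 − 230 → 368
End of period: [1393, 368, 490, 3802, 1630, 3579]
Total after period 3: 1393 + 368 + 490 + 3802 + 1630 + 3579 = 11262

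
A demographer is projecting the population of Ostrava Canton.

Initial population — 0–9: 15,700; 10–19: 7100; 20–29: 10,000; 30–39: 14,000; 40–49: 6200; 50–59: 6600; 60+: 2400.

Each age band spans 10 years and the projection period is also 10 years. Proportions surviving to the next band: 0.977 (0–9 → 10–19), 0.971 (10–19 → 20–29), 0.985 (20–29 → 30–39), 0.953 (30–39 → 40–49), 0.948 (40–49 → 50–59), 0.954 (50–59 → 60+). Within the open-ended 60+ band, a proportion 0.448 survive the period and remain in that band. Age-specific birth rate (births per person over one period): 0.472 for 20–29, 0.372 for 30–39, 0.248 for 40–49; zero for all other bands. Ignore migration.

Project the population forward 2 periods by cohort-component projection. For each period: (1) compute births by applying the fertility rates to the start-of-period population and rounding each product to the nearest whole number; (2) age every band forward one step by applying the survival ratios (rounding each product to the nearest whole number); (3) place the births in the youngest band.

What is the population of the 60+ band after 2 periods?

Period 1:
Births: 10000 × 0.472 = 4720, 14000 × 0.372 = 5208, 6200 × 0.248 = 1538 — total 11466
10–19: 15700 × 0.977 = 15339
20–29: 7100 × 0.971 = 6894
30–39: 10000 × 0.985 = 9850
40–49: 14000 × 0.953 = 13342
50–59: 6200 × 0.948 = 5878
60+: 6600 × 0.954 + 2400 × 0.448 = 6296 + 1075 = 7371
Giving 11466 / 15339 / 6894 / 9850 / 13342 / 5878 / 7371.
Period 2:
Births: 6894 × 0.472 = 3254, 9850 × 0.372 = 3664, 13342 × 0.248 = 3309 — total 10227
10–19: 11466 × 0.977 = 11202
20–29: 15339 × 0.971 = 14894
30–39: 6894 × 0.985 = 6791
40–49: 9850 × 0.953 = 9387
50–59: 13342 × 0.948 = 12648
60+: 5878 × 0.954 + 7371 × 0.448 = 5608 + 3302 = 8910
Giving 10227 / 11202 / 14894 / 6791 / 9387 / 12648 / 8910.

8910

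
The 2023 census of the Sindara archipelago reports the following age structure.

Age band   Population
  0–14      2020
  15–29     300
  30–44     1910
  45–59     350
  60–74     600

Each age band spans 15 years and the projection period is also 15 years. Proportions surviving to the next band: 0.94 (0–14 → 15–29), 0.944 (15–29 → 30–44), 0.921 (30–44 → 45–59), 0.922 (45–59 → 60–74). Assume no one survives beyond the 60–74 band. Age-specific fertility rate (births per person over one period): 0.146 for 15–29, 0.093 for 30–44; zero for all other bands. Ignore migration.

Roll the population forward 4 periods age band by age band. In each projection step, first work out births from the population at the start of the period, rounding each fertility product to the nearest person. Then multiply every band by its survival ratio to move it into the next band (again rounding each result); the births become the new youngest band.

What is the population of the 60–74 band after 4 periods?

Numbering the groups 1..5 from youngest to oldest:
Period 1:
Births: 300 × 0.146 = 44  |  1910 × 0.093 = 178 → 222
Group 2: 2020 × 0.94 = 1899
Group 3: 300 × 0.944 = 283
Group 4: 1910 × 0.921 = 1759
Group 5: 350 × 0.922 = 323
End of period: [222, 1899, 283, 1759, 323]
Period 2:
Births: 1899 × 0.146 = 277  |  283 × 0.093 = 26 → 303
Group 2: 222 × 0.94 = 209
Group 3: 1899 × 0.944 = 1793
Group 4: 283 × 0.921 = 261
Group 5: 1759 × 0.922 = 1622
End of period: [303, 209, 1793, 261, 1622]
Period 3:
Births: 209 × 0.146 = 31  |  1793 × 0.093 = 167 → 198
Group 2: 303 × 0.94 = 285
Group 3: 209 × 0.944 = 197
Group 4: 1793 × 0.921 = 1651
Group 5: 261 × 0.922 = 241
End of period: [198, 285, 197, 1651, 241]
Period 4:
Births: 285 × 0.146 = 42  |  197 × 0.093 = 18 → 60
Group 2: 198 × 0.94 = 186
Group 3: 285 × 0.944 = 269
Group 4: 197 × 0.921 = 181
Group 5: 1651 × 0.922 = 1522
End of period: [60, 186, 269, 181, 1522]

1522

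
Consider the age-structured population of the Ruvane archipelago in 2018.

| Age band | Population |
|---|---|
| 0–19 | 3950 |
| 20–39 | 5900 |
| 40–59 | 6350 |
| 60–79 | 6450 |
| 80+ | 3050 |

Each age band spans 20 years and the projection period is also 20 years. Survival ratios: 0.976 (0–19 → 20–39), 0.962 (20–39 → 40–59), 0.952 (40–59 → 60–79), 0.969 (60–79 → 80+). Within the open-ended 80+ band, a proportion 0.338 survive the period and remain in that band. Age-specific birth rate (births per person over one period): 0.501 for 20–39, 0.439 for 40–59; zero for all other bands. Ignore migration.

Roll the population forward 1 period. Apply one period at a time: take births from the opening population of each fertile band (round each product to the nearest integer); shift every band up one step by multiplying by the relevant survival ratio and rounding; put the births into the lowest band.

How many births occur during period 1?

5744

(Bands numbered youngest = 1 to oldest = 5.)
— Period 1 —
Births: 5900 * 0.501 = 2956  |  6350 * 0.439 = 2788 ⇒ total 5744
Band 2: 3950 * 0.976 = 3855
Band 3: 5900 * 0.962 = 5676
Band 4: 6350 * 0.952 = 6045
Band 5: 6450 * 0.969 + 3050 * 0.338 = 6250 + 1031 = 7281
End of period: [5744, 3855, 5676, 6045, 7281]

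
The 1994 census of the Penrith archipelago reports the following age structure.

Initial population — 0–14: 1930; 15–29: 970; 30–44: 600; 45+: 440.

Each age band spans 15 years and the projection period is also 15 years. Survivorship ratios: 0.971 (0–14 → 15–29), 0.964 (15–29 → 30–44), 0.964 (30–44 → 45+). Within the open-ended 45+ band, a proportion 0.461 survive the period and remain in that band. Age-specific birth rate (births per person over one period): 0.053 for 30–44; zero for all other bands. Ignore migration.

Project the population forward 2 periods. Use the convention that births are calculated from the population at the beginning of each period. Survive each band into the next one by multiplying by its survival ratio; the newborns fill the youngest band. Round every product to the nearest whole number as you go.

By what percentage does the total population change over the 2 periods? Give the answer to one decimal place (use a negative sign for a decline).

After projecting period 1:
Births: 600 * 0.053 = 32
15–29: 1930 * 0.971 = 1874
30–44: 970 * 0.964 = 935
45+: 600 * 0.964 + 440 * 0.461 = 578 + 203 = 781
Giving 32 / 1874 / 935 / 781.
After projecting period 2:
Births: 935 * 0.053 = 50
15–29: 32 * 0.971 = 31
30–44: 1874 * 0.964 = 1807
45+: 935 * 0.964 + 781 * 0.461 = 901 + 360 = 1261
Giving 50 / 31 / 1807 / 1261.
Total: 3940 → 3149; change = -791; percentage change = -20.1%

-20.1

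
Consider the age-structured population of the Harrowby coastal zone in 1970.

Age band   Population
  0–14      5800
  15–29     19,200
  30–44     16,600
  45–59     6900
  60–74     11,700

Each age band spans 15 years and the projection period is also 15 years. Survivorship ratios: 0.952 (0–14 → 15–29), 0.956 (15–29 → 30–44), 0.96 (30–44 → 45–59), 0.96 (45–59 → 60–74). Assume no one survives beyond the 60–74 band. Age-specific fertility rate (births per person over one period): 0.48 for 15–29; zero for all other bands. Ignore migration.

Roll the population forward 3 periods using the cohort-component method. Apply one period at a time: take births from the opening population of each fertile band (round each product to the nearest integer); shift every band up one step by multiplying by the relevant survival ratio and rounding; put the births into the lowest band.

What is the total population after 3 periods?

37108

Let band 1 be 0–14 through band 5 = 60–74.
[period 1]
Births: 19200 × 0.48 = 9216
Band 2: 5800 × 0.952 = 5522
Band 3: 19200 × 0.956 = 18355
Band 4: 16600 × 0.96 = 15936
Band 5: 6900 × 0.96 = 6624
End of period: [9216, 5522, 18355, 15936, 6624]
[period 2]
Births: 5522 × 0.48 = 2651
Band 2: 9216 × 0.952 = 8774
Band 3: 5522 × 0.956 = 5279
Band 4: 18355 × 0.96 = 17621
Band 5: 15936 × 0.96 = 15299
End of period: [2651, 8774, 5279, 17621, 15299]
[period 3]
Births: 8774 × 0.48 = 4212
Band 2: 2651 × 0.952 = 2524
Band 3: 8774 × 0.956 = 8388
Band 4: 5279 × 0.96 = 5068
Band 5: 17621 × 0.96 = 16916
End of period: [4212, 2524, 8388, 5068, 16916]
Total after period 3: 4212 + 2524 + 8388 + 5068 + 16916 = 37108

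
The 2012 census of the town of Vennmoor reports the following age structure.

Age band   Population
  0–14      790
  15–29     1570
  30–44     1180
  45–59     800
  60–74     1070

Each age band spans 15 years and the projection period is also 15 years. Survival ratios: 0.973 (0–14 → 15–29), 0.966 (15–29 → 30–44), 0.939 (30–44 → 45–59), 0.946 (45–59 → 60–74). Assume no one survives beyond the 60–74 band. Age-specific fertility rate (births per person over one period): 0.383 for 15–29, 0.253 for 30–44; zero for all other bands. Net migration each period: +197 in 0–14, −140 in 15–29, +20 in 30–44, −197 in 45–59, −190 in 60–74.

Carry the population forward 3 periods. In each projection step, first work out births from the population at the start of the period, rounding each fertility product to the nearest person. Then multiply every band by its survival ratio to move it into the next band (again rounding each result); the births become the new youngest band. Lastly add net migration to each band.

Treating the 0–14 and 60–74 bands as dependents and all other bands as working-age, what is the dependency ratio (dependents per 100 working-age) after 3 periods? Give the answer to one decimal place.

Let band 1 be 0–14 through band 5 = 60–74.
Period 1:
Births: 1570 × 0.383 = 601, 1180 × 0.253 = 299 → total 900
Band 2: 790 × 0.973 = 769
Band 3: 1570 × 0.966 = 1517
Band 4: 1180 × 0.939 = 1108
Band 5: 800 × 0.946 = 757
Net migration: Band 1 + 197 → 1097; Band 2 − 140 → 629; Band 3 + 20 → 1537; Band 4 − 197 → 911; Band 5 − 190 → 567
Giving 1097 / 629 / 1537 / 911 / 567.
Period 2:
Births: 629 × 0.383 = 241, 1537 × 0.253 = 389 → total 630
Band 2: 1097 × 0.973 = 1067
Band 3: 629 × 0.966 = 608
Band 4: 1537 × 0.939 = 1443
Band 5: 911 × 0.946 = 862
Net migration: Band 1 + 197 → 827; Band 2 − 140 → 927; Band 3 + 20 → 628; Band 4 − 197 → 1246; Band 5 − 190 → 672
Giving 827 / 927 / 628 / 1246 / 672.
Period 3:
Births: 927 × 0.383 = 355, 628 × 0.253 = 159 → total 514
Band 2: 827 × 0.973 = 805
Band 3: 927 × 0.966 = 895
Band 4: 628 × 0.939 = 590
Band 5: 1246 × 0.946 = 1179
Net migration: Band 1 + 197 → 711; Band 2 − 140 → 665; Band 3 + 20 → 915; Band 4 − 197 → 393; Band 5 − 190 → 989
Giving 711 / 665 / 915 / 393 / 989.
Dependents (band 0–14 + band 60–74) = 711 + 989 = 1700; working-age = 1973; ratio = 1700/1973 × 100 = 86.2

86.2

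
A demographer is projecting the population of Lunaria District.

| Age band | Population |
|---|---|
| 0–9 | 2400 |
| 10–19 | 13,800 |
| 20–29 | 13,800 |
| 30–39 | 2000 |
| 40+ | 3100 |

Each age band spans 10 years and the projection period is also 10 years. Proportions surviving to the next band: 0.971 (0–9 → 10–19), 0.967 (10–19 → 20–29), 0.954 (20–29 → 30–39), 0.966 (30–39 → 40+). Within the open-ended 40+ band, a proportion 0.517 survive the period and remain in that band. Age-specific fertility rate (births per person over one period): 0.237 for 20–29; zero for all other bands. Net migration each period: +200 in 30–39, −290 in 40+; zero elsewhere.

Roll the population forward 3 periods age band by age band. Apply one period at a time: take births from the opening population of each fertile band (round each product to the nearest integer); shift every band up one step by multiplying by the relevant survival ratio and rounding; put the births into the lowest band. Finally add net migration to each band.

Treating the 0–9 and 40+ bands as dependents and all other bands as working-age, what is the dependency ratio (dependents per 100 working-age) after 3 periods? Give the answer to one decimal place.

237.1

Numbering the groups 1..5 from youngest to oldest:
— Period 1 —
Births: 13800 * 0.237 = 3271
Group 2: 2400 * 0.971 = 2330
Group 3: 13800 * 0.967 = 13345
Group 4: 13800 * 0.954 = 13165
Group 5: 2000 * 0.966 + 3100 * 0.517 = 1932 + 1603 = 3535
Net migration: Group 4 + 200 → 13365; Group 5 − 290 → 3245
Giving 3271 / 2330 / 13345 / 13365 / 3245.
— Period 2 —
Births: 13345 * 0.237 = 3163
Group 2: 3271 * 0.971 = 3176
Group 3: 2330 * 0.967 = 2253
Group 4: 13345 * 0.954 = 12731
Group 5: 13365 * 0.966 + 3245 * 0.517 = 12911 + 1678 = 14589
Net migration: Group 4 + 200 → 12931; Group 5 − 290 → 14299
Giving 3163 / 3176 / 2253 / 12931 / 14299.
— Period 3 —
Births: 2253 * 0.237 = 534
Group 2: 3163 * 0.971 = 3071
Group 3: 3176 * 0.967 = 3071
Group 4: 2253 * 0.954 = 2149
Group 5: 12931 * 0.966 + 14299 * 0.517 = 12491 + 7393 = 19884
Net migration: Group 4 + 200 → 2349; Group 5 − 290 → 19594
Giving 534 / 3071 / 3071 / 2349 / 19594.
Dependents (band 0–9 + band 40+) = 534 + 19594 = 20128; working-age = 8491; ratio = 20128/8491 × 100 = 237.1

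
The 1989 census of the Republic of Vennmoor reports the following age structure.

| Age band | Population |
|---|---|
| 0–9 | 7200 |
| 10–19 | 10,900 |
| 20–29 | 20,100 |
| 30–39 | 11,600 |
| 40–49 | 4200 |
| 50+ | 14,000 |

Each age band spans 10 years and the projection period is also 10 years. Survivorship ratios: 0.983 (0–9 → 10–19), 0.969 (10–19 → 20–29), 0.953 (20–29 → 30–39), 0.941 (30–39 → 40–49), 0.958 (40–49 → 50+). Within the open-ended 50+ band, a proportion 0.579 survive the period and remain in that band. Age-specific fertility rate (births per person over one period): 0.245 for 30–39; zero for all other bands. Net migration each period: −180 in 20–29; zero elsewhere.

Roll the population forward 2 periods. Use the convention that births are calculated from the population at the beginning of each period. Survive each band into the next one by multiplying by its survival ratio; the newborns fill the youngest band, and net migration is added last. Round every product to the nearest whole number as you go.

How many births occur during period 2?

Let group 1 be 0–9 through group 6 = 50+.
Period 1.
Births: 11600 × 0.245 = 2842
Group 2: 7200 × 0.983 = 7078
Group 3: 10900 × 0.969 = 10562
Group 4: 20100 × 0.953 = 19155
Group 5: 11600 × 0.941 = 10916
Group 6: 4200 × 0.958 + 14000 × 0.579 = 4024 + 8106 = 12130
Net migration: Group 3 − 180 → 10382
End of period: [2842, 7078, 10382, 19155, 10916, 12130]
Period 2.
Births: 19155 × 0.245 = 4693
Group 2: 2842 × 0.983 = 2794
Group 3: 7078 × 0.969 = 6859
Group 4: 10382 × 0.953 = 9894
Group 5: 19155 × 0.941 = 18025
Group 6: 10916 × 0.958 + 12130 × 0.579 = 10458 + 7023 = 17481
Net migration: Group 3 − 180 → 6679
End of period: [4693, 2794, 6679, 9894, 18025, 17481]

4693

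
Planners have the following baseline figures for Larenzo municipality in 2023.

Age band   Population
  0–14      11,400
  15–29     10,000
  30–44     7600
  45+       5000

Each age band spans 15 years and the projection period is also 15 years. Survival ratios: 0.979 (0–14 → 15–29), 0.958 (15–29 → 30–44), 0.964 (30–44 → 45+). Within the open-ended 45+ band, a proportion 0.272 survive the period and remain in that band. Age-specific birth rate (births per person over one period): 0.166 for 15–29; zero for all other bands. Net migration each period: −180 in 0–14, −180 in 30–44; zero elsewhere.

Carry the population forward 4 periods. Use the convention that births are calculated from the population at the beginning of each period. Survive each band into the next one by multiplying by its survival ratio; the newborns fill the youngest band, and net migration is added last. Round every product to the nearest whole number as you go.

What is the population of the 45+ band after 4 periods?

4767

Period 1.
Births: 10000 × 0.166 = 1660
15–29: 11400 × 0.979 = 11161
30–44: 10000 × 0.958 = 9580
45+: 7600 × 0.964 + 5000 × 0.272 = 7326 + 1360 = 8686
Net migration: 0–14 − 180 → 1480; 30–44 − 180 → 9400
End of period: [1480, 11161, 9400, 8686]
Period 2.
Births: 11161 × 0.166 = 1853
15–29: 1480 × 0.979 = 1449
30–44: 11161 × 0.958 = 10692
45+: 9400 × 0.964 + 8686 × 0.272 = 9062 + 2363 = 11425
Net migration: 0–14 − 180 → 1673; 30–44 − 180 → 10512
End of period: [1673, 1449, 10512, 11425]
Period 3.
Births: 1449 × 0.166 = 241
15–29: 1673 × 0.979 = 1638
30–44: 1449 × 0.958 = 1388
45+: 10512 × 0.964 + 11425 × 0.272 = 10134 + 3108 = 13242
Net migration: 0–14 − 180 → 61; 30–44 − 180 → 1208
End of period: [61, 1638, 1208, 13242]
Period 4.
Births: 1638 × 0.166 = 272
15–29: 61 × 0.979 = 60
30–44: 1638 × 0.958 = 1569
45+: 1208 × 0.964 + 13242 × 0.272 = 1165 + 3602 = 4767
Net migration: 0–14 − 180 → 92; 30–44 − 180 → 1389
End of period: [92, 60, 1389, 4767]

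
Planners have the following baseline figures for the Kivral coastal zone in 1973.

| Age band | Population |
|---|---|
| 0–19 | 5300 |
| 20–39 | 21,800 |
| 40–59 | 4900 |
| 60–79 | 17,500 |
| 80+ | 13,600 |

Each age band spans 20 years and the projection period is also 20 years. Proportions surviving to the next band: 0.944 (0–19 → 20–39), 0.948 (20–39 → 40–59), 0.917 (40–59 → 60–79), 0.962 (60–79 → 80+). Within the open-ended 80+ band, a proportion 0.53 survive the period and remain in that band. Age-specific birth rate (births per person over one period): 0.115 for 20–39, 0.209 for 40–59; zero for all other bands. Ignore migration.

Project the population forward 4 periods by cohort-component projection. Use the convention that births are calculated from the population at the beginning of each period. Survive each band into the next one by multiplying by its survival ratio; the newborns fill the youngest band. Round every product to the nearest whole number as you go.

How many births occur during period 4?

(Bands numbered youngest = 1 to oldest = 5.)
[period 1]
Births: 21800 * 0.115 = 2507 ; 4900 * 0.209 = 1024 — total 3531
Band 2: 5300 * 0.944 = 5003
Band 3: 21800 * 0.948 = 20666
Band 4: 4900 * 0.917 = 4493
Band 5: 17500 * 0.962 + 13600 * 0.53 = 16835 + 7208 = 24043
Population now: 0–19=3531, 20–39=5003, 40–59=20666, 60–79=4493, 80+=24043
[period 2]
Births: 5003 * 0.115 = 575 ; 20666 * 0.209 = 4319 — total 4894
Band 2: 3531 * 0.944 = 3333
Band 3: 5003 * 0.948 = 4743
Band 4: 20666 * 0.917 = 18951
Band 5: 4493 * 0.962 + 24043 * 0.53 = 4322 + 12743 = 17065
Population now: 0–19=4894, 20–39=3333, 40–59=4743, 60–79=18951, 80+=17065
[period 3]
Births: 3333 * 0.115 = 383 ; 4743 * 0.209 = 991 — total 1374
Band 2: 4894 * 0.944 = 4620
Band 3: 3333 * 0.948 = 3160
Band 4: 4743 * 0.917 = 4349
Band 5: 18951 * 0.962 + 17065 * 0.53 = 18231 + 9044 = 27275
Population now: 0–19=1374, 20–39=4620, 40–59=3160, 60–79=4349, 80+=27275
[period 4]
Births: 4620 * 0.115 = 531 ; 3160 * 0.209 = 660 — total 1191
Band 2: 1374 * 0.944 = 1297
Band 3: 4620 * 0.948 = 4380
Band 4: 3160 * 0.917 = 2898
Band 5: 4349 * 0.962 + 27275 * 0.53 = 4184 + 14456 = 18640
Population now: 0–19=1191, 20–39=1297, 40–59=4380, 60–79=2898, 80+=18640

1191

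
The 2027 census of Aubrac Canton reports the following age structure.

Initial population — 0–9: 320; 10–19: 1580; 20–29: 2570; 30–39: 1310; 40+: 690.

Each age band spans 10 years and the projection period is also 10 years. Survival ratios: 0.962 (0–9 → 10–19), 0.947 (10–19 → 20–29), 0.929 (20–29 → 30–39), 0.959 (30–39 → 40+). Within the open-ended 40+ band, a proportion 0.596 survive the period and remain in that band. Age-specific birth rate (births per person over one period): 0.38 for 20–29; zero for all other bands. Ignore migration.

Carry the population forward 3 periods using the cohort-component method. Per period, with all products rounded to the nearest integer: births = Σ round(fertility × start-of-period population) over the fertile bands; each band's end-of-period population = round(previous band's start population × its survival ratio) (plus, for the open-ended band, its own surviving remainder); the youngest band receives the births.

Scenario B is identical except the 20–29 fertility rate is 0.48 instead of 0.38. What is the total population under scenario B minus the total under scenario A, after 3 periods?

408

Period 1.
Births: 2570 * 0.38 = 977
10–19: 320 * 0.962 = 308
20–29: 1580 * 0.947 = 1496
30–39: 2570 * 0.929 = 2388
40+: 1310 * 0.959 + 690 * 0.596 = 1256 + 411 = 1667
End of period: [977, 308, 1496, 2388, 1667]
Period 2.
Births: 1496 * 0.38 = 568
10–19: 977 * 0.962 = 940
20–29: 308 * 0.947 = 292
30–39: 1496 * 0.929 = 1390
40+: 2388 * 0.959 + 1667 * 0.596 = 2290 + 994 = 3284
End of period: [568, 940, 292, 1390, 3284]
Period 3.
Births: 292 * 0.38 = 111
10–19: 568 * 0.962 = 546
20–29: 940 * 0.947 = 890
30–39: 292 * 0.929 = 271
40+: 1390 * 0.959 + 3284 * 0.596 = 1333 + 1957 = 3290
End of period: [111, 546, 890, 271, 3290]
Scenario A total after 3 periods: 5108
Scenario B projection —
Period 1.
Births: 2570 * 0.48 = 1234
10–19: 320 * 0.962 = 308
20–29: 1580 * 0.947 = 1496
30–39: 2570 * 0.929 = 2388
40+: 1310 * 0.959 + 690 * 0.596 = 1256 + 411 = 1667
End of period: [1234, 308, 1496, 2388, 1667]
Period 2.
Births: 1496 * 0.48 = 718
10–19: 1234 * 0.962 = 1187
20–29: 308 * 0.947 = 292
30–39: 1496 * 0.929 = 1390
40+: 2388 * 0.959 + 1667 * 0.596 = 2290 + 994 = 3284
End of period: [718, 1187, 292, 1390, 3284]
Period 3.
Births: 292 * 0.48 = 140
10–19: 718 * 0.962 = 691
20–29: 1187 * 0.947 = 1124
30–39: 292 * 0.929 = 271
40+: 1390 * 0.959 + 3284 * 0.596 = 1333 + 1957 = 3290
End of period: [140, 691, 1124, 271, 3290]
Scenario B total after 3 periods: 5516
Difference B − A = 5516 − 5108 = 408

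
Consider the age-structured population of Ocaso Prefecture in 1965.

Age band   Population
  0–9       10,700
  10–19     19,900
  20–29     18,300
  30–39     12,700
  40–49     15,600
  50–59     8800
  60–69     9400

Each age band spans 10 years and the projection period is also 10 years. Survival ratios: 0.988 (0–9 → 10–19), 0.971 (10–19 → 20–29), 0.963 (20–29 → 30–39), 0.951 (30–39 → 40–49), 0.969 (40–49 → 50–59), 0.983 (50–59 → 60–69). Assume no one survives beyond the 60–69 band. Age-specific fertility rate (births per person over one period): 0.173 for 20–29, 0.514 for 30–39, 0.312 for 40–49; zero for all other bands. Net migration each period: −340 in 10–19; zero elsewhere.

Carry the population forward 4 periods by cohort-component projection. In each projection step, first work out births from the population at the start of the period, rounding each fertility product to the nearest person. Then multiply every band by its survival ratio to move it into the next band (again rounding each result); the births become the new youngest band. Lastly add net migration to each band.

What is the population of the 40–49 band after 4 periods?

Let band 1 be 0–9 through band 7 = 60–69.
— Period 1 —
Births: 18300 * 0.173 = 3166 ; 12700 * 0.514 = 6528 ; 15600 * 0.312 = 4867 ⇒ total 14561
Band 2: 10700 * 0.988 = 10572
Band 3: 19900 * 0.971 = 19323
Band 4: 18300 * 0.963 = 17623
Band 5: 12700 * 0.951 = 12078
Band 6: 15600 * 0.969 = 15116
Band 7: 8800 * 0.983 = 8650
Net migration: Band 2 − 340 → 10232
End of period: [14561, 10232, 19323, 17623, 12078, 15116, 8650]
— Period 2 —
Births: 19323 * 0.173 = 3343 ; 17623 * 0.514 = 9058 ; 12078 * 0.312 = 3768 ⇒ total 16169
Band 2: 14561 * 0.988 = 14386
Band 3: 10232 * 0.971 = 9935
Band 4: 19323 * 0.963 = 18608
Band 5: 17623 * 0.951 = 16759
Band 6: 12078 * 0.969 = 11704
Band 7: 15116 * 0.983 = 14859
Net migration: Band 2 − 340 → 14046
End of period: [16169, 14046, 9935, 18608, 16759, 11704, 14859]
— Period 3 —
Births: 9935 * 0.173 = 1719 ; 18608 * 0.514 = 9565 ; 16759 * 0.312 = 5229 ⇒ total 16513
Band 2: 16169 * 0.988 = 15975
Band 3: 14046 * 0.971 = 13639
Band 4: 9935 * 0.963 = 9567
Band 5: 18608 * 0.951 = 17696
Band 6: 16759 * 0.969 = 16239
Band 7: 11704 * 0.983 = 11505
Net migration: Band 2 − 340 → 15635
End of period: [16513, 15635, 13639, 9567, 17696, 16239, 11505]
— Period 4 —
Births: 13639 * 0.173 = 2360 ; 9567 * 0.514 = 4917 ; 17696 * 0.312 = 5521 ⇒ total 12798
Band 2: 16513 * 0.988 = 16315
Band 3: 15635 * 0.971 = 15182
Band 4: 13639 * 0.963 = 13134
Band 5: 9567 * 0.951 = 9098
Band 6: 17696 * 0.969 = 17147
Band 7: 16239 * 0.983 = 15963
Net migration: Band 2 − 340 → 15975
End of period: [12798, 15975, 15182, 13134, 9098, 17147, 15963]

9098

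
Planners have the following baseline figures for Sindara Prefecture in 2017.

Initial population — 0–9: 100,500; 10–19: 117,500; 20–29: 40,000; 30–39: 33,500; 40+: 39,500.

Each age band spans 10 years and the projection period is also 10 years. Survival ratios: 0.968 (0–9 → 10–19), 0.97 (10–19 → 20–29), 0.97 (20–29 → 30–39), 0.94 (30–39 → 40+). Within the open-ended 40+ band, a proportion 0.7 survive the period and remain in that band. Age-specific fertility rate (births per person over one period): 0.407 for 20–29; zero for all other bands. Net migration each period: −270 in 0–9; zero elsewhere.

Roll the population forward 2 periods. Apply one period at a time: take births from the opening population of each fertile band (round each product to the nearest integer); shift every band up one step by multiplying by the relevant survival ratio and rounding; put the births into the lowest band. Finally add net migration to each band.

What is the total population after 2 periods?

344407

(Bands numbered youngest = 1 to oldest = 5.)
— Period 1 —
Births: 40000 × 0.407 = 16280
Band 2: 100500 × 0.968 = 97284
Band 3: 117500 × 0.97 = 113975
Band 4: 40000 × 0.97 = 38800
Band 5: 33500 × 0.94 + 39500 × 0.7 = 31490 + 27650 = 59140
Net migration: Band 1 − 270 → 16010
End of period: [16010, 97284, 113975, 38800, 59140]
— Period 2 —
Births: 113975 × 0.407 = 46388
Band 2: 16010 × 0.968 = 15498
Band 3: 97284 × 0.97 = 94365
Band 4: 113975 × 0.97 = 110556
Band 5: 38800 × 0.94 + 59140 × 0.7 = 36472 + 41398 = 77870
Net migration: Band 1 − 270 → 46118
End of period: [46118, 15498, 94365, 110556, 77870]
Total after period 2: 46118 + 15498 + 94365 + 110556 + 77870 = 344407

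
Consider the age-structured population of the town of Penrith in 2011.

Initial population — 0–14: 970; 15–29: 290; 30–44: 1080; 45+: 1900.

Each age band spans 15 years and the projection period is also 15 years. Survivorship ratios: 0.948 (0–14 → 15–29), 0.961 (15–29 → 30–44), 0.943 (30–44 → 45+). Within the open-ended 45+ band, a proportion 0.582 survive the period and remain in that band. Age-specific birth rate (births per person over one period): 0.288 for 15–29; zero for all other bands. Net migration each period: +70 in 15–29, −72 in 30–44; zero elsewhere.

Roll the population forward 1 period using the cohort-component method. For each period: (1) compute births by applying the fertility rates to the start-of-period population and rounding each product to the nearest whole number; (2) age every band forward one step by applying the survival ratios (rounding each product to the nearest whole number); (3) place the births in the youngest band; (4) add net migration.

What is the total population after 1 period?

Period 1:
Births: 290 × 0.288 = 84
15–29: 970 × 0.948 = 920
30–44: 290 × 0.961 = 279
45+: 1080 × 0.943 + 1900 × 0.582 = 1018 + 1106 = 2124
Net migration: 15–29 + 70 → 990; 30–44 − 72 → 207
→ [84, 990, 207, 2124]
Total after period 1: 84 + 990 + 207 + 2124 = 3405

3405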